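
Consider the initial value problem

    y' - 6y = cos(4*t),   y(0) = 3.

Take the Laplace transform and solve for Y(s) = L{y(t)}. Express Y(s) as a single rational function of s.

Y(s) = (3*s^2 + s + 48)/(s^3 - 6*s^2 + 16*s - 96)

Take the Laplace transform of both sides.
With L{y'} = sY - y(0) = sY - 3: the LHS transforms to (s - 6)Y - (3).
The right side is L{cos(4*t)} = s/(s^2 + 16).
So (s - 6)Y = s/(s^2 + 16) + (3).
Solve for Y(s) and write it as one ratio of polynomials.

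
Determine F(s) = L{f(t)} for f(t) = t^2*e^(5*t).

L{e^(5t)} = 1/(s - 5).
Then apply L{t^2·g(t)} = (-1)^2 d^2/ds^2[G(s)] with G(s) = 1/(s - 5):
differentiating 2 times and applying the sign gives 2/(s - 5)^3.

F(s) = 2/(s - 5)^3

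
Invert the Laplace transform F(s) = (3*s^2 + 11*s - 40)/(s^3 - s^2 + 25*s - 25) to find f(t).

Factor the denominator: s^3 - s^2 + 25*s - 25 = (s - 1)*(s^2 + 25).
Partial fraction decomposition gives [-1/(s - 1)] + [4*s/(s^2 + 25)] + [15/(s^2 + 25)].
Invert each term: -1/(s - 1) ↔ -e^(t); 4·s/(s^2 + 25) ↔ 4cos(5t); 3·5/(s^2 + 25) ↔ 3sin(5t).

f(t) = -exp(t) + 3*sin(5*t) + 4*cos(5*t)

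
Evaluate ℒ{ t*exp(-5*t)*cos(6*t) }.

(s - 1)*(s + 11)/(s^2 + 10*s + 61)^2

L{cos(6t)} = s/(s^2 + 36).
Multiplying by e^(-5t) shifts s → s + 5, so L{exp(-5*t)*cos(6*t)} = (s + 5)/((s + 5)^2 + 36).
Then apply L{t·g(t)} = -d/ds[G(s)] with G(s) = (s + 5)/((s + 5)^2 + 36):
differentiating 1 time and applying the sign gives (s - 1)*(s + 11)/(s^2 + 10*s + 61)^2.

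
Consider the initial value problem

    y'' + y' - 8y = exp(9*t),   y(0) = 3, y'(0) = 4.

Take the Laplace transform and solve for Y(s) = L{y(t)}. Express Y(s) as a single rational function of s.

Take the Laplace transform of both sides.
With L{y''} = s^2 Y - s·y(0) - y'(0) and L{y'} = sY - y(0), with y(0) = 3, y'(0) = 4: the LHS transforms to (s^2 + s - 8)Y - (3*s + 7).
The right side is L{exp(9*t)} = 1/(s - 9).
So (s^2 + s - 8)Y = 1/(s - 9) + (3*s + 7).
Isolate Y and clear denominators.

Y(s) = (3*s^2 - 20*s - 62)/(s^3 - 8*s^2 - 17*s + 72)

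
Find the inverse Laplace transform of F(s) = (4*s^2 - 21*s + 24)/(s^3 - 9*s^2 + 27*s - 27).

Factor the denominator: s^3 - 9*s^2 + 27*s - 27 = (s - 3)^3.
Partial fraction decomposition gives [4/(s - 3)] + [3/(s - 3)^2] + [-3/(s - 3)^3].
Invert each term: 4/(s - 3) ↔ 4e^(3t); 3/(s - 3)^2 ↔ 3t·e^(3t); -3/(s - 3)^3 ↔ (-3/2)t^2·e^(3t).

-3*t^2*exp(3*t)/2 + 3*t*exp(3*t) + 4*exp(3*t)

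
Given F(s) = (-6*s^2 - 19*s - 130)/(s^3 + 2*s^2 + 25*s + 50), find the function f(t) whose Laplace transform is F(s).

f(t) = -3*sin(5*t) - 2*cos(5*t) - 4*exp(-2*t)

Factor the denominator: s^3 + 2*s^2 + 25*s + 50 = (s + 2)*(s^2 + 25).
Partial fraction decomposition gives [-4/(s + 2)] + [-2*s/(s^2 + 25)] + [-15/(s^2 + 25)].
Invert each term: -4/(s + 2) ↔ -4e^(-2t); -2·s/(s^2 + 25) ↔ -2cos(5t); -3·5/(s^2 + 25) ↔ -3sin(5t).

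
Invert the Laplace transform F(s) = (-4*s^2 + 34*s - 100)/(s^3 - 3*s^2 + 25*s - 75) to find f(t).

f(t) = -exp(3*t) + 5*sin(5*t) - 3*cos(5*t)

Factor the denominator: s^3 - 3*s^2 + 25*s - 75 = (s - 3)*(s^2 + 25).
Partial fraction decomposition gives [-1/(s - 3)] + [-3*s/(s^2 + 25)] + [25/(s^2 + 25)].
Invert each term: -1/(s - 3) ↔ -e^(3t); -3·s/(s^2 + 25) ↔ -3cos(5t); 5·5/(s^2 + 25) ↔ 5sin(5t).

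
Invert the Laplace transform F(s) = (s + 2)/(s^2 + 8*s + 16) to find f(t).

Factor the denominator: s^2 + 8*s + 16 = (s + 4)^2.
Partial fraction decomposition gives [1/(s + 4)] + [-2/(s + 4)^2].
Invert each term: 1/(s + 4) ↔ e^(-4t); -2/(s + 4)^2 ↔ -2t·e^(-4t).

f(t) = -2*t*exp(-4*t) + exp(-4*t)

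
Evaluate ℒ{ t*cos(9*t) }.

L{cos(9t)} = s/(s^2 + 81).
Then apply L{t·g(t)} = -d/ds[G(s)] with G(s) = s/(s^2 + 81):
differentiating 1 time and applying the sign gives (s - 9)*(s + 9)/(s^2 + 81)^2.

(s - 9)*(s + 9)/(s^2 + 81)^2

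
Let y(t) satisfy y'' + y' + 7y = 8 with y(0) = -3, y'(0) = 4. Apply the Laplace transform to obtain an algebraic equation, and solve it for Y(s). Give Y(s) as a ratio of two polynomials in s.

Apply the Laplace transform to the equation.
The derivative rules (L{y''} = s^2 Y - s·y(0) - y'(0) and L{y'} = sY - y(0), with y(0) = -3, y'(0) = 4) turn the left side into (s^2 + s + 7)Y - (-3*s + 1).
The right side is L{8} = 8/s.
So (s^2 + s + 7)Y = 8/s + (-3*s + 1).
Divide through and combine into a single rational function.

Y(s) = (-3*s^2 + s + 8)/(s^3 + s^2 + 7*s)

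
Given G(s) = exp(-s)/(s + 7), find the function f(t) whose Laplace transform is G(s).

f(t) = Heaviside(t - 1)*(exp(-7*t + 7))

The factor e^(-s) signals a time shift by c = 1 (second shifting theorem).
L{e^(-7t)} = 1/(s + 7), so L^-1{1/(s + 7)} = exp(-7*t).
Hence the inverse is u(t - 1) times that function evaluated at t - 1.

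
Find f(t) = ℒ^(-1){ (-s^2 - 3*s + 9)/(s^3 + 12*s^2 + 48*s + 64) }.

f(t) = 5*t^2*exp(-4*t)/2 + 5*t*exp(-4*t) - exp(-4*t)

Factor the denominator: s^3 + 12*s^2 + 48*s + 64 = (s + 4)^3.
Partial fraction decomposition gives [-1/(s + 4)] + [5/(s + 4)^2] + [5/(s + 4)^3].
Invert each term: -1/(s + 4) ↔ -e^(-4t); 5/(s + 4)^2 ↔ 5t·e^(-4t); 5/(s + 4)^3 ↔ (5/2)t^2·e^(-4t).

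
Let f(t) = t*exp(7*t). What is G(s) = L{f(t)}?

G(s) = (s - 7)^(-2)

L{e^(7t)} = 1/(s - 7).
Then apply L{t·g(t)} = -d/ds[H(s)] with H(s) = 1/(s - 7):
differentiating 1 time and applying the sign gives (s - 7)^(-2).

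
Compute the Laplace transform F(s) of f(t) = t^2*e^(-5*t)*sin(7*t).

L{sin(7t)} = 7/(s^2 + 49).
Multiplying by e^(-5t) shifts s → s + 5, so L{e^(-5*t)*sin(7*t)} = 7/((s + 5)^2 + 49).
Then apply L{t^2·g(t)} = (-1)^2 d^2/ds^2[G(s)] with G(s) = 7/((s + 5)^2 + 49):
differentiating 2 times and applying the sign gives 14*(3*s^2 + 30*s + 26)/(s^2 + 10*s + 74)^3.

F(s) = 14*(3*s^2 + 30*s + 26)/(s^2 + 10*s + 74)^3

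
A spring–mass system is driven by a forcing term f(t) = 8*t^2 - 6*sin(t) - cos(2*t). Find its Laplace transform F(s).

F(s) = -s/(s^2 + 4) - 6/(s^2 + 1) + 16/s^3

Apply the Laplace transform termwise.
(8)·[L{t^2} = 2!/s^3 = 2/s^3]; (-1)·[L{cos(2t)} = s/(s^2 + 4)]; (-6)·[L{sin(t)} = 1/(s^2 + 1)].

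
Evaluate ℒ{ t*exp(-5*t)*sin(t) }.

2*(s + 5)/(s^2 + 10*s + 26)^2

L{sin(t)} = 1/(s^2 + 1).
Multiplying by e^(-5t) shifts s → s + 5, so L{exp(-5*t)*sin(t)} = 1/((s + 5)^2 + 1).
Then apply L{t·g(t)} = -d/ds[H(s)] with H(s) = 1/((s + 5)^2 + 1):
differentiating 1 time and applying the sign gives 2*(s + 5)/(s^2 + 10*s + 26)^2.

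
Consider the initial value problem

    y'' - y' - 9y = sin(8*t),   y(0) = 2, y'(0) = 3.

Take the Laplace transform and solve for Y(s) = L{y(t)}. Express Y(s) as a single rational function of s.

Transform both sides with L{·}.
With L{y''} = s^2 Y - s·y(0) - y'(0) and L{y'} = sY - y(0), with y(0) = 2, y'(0) = 3: the LHS transforms to (s^2 - s - 9)Y - (2*s + 1).
The right side is L{sin(8*t)} = 8/(s^2 + 64).
So (s^2 - s - 9)Y = 8/(s^2 + 64) + (2*s + 1).
Isolate Y and clear denominators.

Y(s) = (2*s^3 + s^2 + 128*s + 72)/(s^4 - s^3 + 55*s^2 - 64*s - 576)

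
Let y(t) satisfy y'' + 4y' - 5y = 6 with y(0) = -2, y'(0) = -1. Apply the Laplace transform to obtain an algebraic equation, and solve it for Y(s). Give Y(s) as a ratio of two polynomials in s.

Transform both sides with L{·}.
The derivative rules (L{y''} = s^2 Y - s·y(0) - y'(0) and L{y'} = sY - y(0), with y(0) = -2, y'(0) = -1) turn the left side into (s^2 + 4*s - 5)Y - (-2*s - 9).
The right side is L{6} = 6/s.
So (s^2 + 4*s - 5)Y = 6/s + (-2*s - 9).
Isolate Y and clear denominators.

Y(s) = (-2*s^2 - 9*s + 6)/(s^3 + 4*s^2 - 5*s)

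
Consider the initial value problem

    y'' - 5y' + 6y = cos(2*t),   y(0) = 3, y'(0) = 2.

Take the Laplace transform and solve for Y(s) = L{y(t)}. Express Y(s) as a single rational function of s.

Apply the Laplace transform to the equation.
The derivative rules (L{y''} = s^2 Y - s·y(0) - y'(0) and L{y'} = sY - y(0), with y(0) = 3, y'(0) = 2) turn the left side into (s^2 - 5*s + 6)Y - (3*s - 13).
The right side is L{cos(2*t)} = s/(s^2 + 4).
So (s^2 - 5*s + 6)Y = s/(s^2 + 4) + (3*s - 13).
Solve for Y(s) and write it as one ratio of polynomials.

Y(s) = (3*s^3 - 13*s^2 + 13*s - 52)/(s^4 - 5*s^3 + 10*s^2 - 20*s + 24)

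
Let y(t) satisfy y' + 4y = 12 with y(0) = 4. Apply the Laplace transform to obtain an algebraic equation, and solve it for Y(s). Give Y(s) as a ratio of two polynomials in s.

Apply the Laplace transform to the equation.
The derivative rules (L{y'} = sY - y(0) = sY - 4) turn the left side into (s + 4)Y - (4).
The right side is L{12} = 12/s.
So (s + 4)Y = 12/s + (4).
Divide through and combine into a single rational function.

Y(s) = (4*s + 12)/(s^2 + 4*s)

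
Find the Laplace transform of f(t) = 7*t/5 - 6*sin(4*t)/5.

-24/(5*(s^2 + 16)) + 7/(5*s^2)

The transform is linear, so treat each term independently.
(-6/5)·[L{sin(4t)} = 4/(s^2 + 16)]; (7/5)·[L{t} = 1!/s^2 = 1/s^2].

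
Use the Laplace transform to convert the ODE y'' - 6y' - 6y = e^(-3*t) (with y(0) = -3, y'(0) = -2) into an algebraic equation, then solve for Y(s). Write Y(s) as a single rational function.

Y(s) = (-3*s^2 + 7*s + 49)/(s^3 - 3*s^2 - 24*s - 18)

Transform both sides with L{·}.
Using L{y''} = s^2 Y - s·y(0) - y'(0) and L{y'} = sY - y(0), with y(0) = -3, y'(0) = -2, the left side becomes (s^2 - 6*s - 6)Y - (-3*s + 16).
The right side is L{e^(-3*t)} = 1/(s + 3).
So (s^2 - 6*s - 6)Y = 1/(s + 3) + (-3*s + 16).
Solve for Y(s) and write it as one ratio of polynomials.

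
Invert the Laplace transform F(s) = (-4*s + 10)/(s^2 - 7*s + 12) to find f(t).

Factor the denominator: s^2 - 7*s + 12 = (s - 4)*(s - 3).
Partial fraction decomposition gives [2/(s - 3)] + [-6/(s - 4)].
Invert each term: 2/(s - 3) ↔ 2e^(3t); -6/(s - 4) ↔ -6e^(4t).

f(t) = -6*exp(4*t) + 2*exp(3*t)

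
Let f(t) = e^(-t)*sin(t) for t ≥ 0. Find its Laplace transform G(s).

L{sin(t)} = 1/(s^2 + 1).
By the first shifting theorem, multiplying by e^(-t) replaces s with s + 1.

G(s) = 1/((s + 1)^2 + 1)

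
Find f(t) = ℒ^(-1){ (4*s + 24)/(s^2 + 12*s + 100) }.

f(t) = 4*exp(-6*t)*cos(8*t)

Rewrite the denominator: s^2 + 12*s + 100 = (s + 6)^2 + 64.
The form in (s + 6) signals a first-shifting-theorem factor e^(-6t).
Since L{cos(8t)} = s/(s^2 + 64), the inverse is e^(-6*t)*cos(8*t), scaled by 4.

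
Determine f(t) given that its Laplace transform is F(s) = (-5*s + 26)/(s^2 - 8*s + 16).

Factor the denominator: s^2 - 8*s + 16 = (s - 4)^2.
Partial fraction decomposition gives [-5/(s - 4)] + [6/(s - 4)^2].
Invert each term: -5/(s - 4) ↔ -5e^(4t); 6/(s - 4)^2 ↔ 6t·e^(4t).

f(t) = 6*t*exp(4*t) - 5*exp(4*t)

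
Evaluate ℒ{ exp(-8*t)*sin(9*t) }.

9/((s + 8)^2 + 81)

L{sin(9t)} = 9/(s^2 + 81).
By the first shifting theorem, multiplying by e^(-8t) replaces s with s + 8.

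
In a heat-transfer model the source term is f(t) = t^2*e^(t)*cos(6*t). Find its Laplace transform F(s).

L{cos(6t)} = s/(s^2 + 36).
Multiplying by e^(t) shifts s → s - 1, so L{e^(t)*cos(6*t)} = (s - 1)/((s - 1)^2 + 36).
Then apply L{t^2·g(t)} = (-1)^2 d^2/ds^2[G(s)] with G(s) = (s - 1)/((s - 1)^2 + 36):
differentiating 2 times and applying the sign gives 2*(s - 1)*(s^2 - 2*s - 107)/(s^2 - 2*s + 37)^3.

F(s) = 2*(s - 1)*(s^2 - 2*s - 107)/(s^2 - 2*s + 37)^3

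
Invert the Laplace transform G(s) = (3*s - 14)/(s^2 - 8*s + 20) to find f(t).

f(t) = -exp(4*t)*sin(2*t) + 3*exp(4*t)*cos(2*t)

Complete the square in the denominator: s^2 - 8*s + 20 = (s - 4)^2 + 2^2.
Split the numerator to match: 3*s - 14 = 3·(s - 4) - 1·2.
Invert each term: 3·(s - 4)/((s - 4)^2 + 4) ↔ 3e^(4t)cos(2t); -1·2/((s - 4)^2 + 4) ↔ -e^(4t)sin(2t).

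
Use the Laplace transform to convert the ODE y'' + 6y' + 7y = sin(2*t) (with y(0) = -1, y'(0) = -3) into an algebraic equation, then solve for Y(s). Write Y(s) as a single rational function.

Transform both sides with L{·}.
The derivative rules (L{y''} = s^2 Y - s·y(0) - y'(0) and L{y'} = sY - y(0), with y(0) = -1, y'(0) = -3) turn the left side into (s^2 + 6*s + 7)Y - (-s - 9).
The right side is L{sin(2*t)} = 2/(s^2 + 4).
So (s^2 + 6*s + 7)Y = 2/(s^2 + 4) + (-s - 9).
Solve for Y(s) and write it as one ratio of polynomials.

Y(s) = (-s^3 - 9*s^2 - 4*s - 34)/(s^4 + 6*s^3 + 11*s^2 + 24*s + 28)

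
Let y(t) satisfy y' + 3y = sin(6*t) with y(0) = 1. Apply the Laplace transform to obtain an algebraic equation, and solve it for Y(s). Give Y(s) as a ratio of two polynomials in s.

Y(s) = (s^2 + 42)/(s^3 + 3*s^2 + 36*s + 108)

Apply the Laplace transform to the equation.
Using L{y'} = sY - y(0) = sY - 1, the left side becomes (s + 3)Y - (1).
The right side is L{sin(6*t)} = 6/(s^2 + 36).
So (s + 3)Y = 6/(s^2 + 36) + (1).
Divide through and combine into a single rational function.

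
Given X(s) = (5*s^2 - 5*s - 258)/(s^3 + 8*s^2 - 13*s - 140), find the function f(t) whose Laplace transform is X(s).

f(t) = -2*exp(4*t) + 6*exp(-5*t) + exp(-7*t)

Factor the denominator: s^3 + 8*s^2 - 13*s - 140 = (s - 4)*(s + 5)*(s + 7).
Partial fraction decomposition gives [6/(s + 5)] + [1/(s + 7)] + [-2/(s - 4)].
Invert each term: 6/(s + 5) ↔ 6e^(-5t); 1/(s + 7) ↔ e^(-7t); -2/(s - 4) ↔ -2e^(4t).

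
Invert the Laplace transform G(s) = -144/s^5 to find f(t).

Since L{t^4} = 4!/s^5 = 24/s^5, the inverse is t^4, scaled by -6.

f(t) = -6*t^4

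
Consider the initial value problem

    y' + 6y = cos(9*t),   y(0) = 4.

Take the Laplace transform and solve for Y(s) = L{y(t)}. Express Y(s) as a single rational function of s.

Y(s) = (4*s^2 + s + 324)/(s^3 + 6*s^2 + 81*s + 486)

Take the Laplace transform of both sides.
With L{y'} = sY - y(0) = sY - 4: the LHS transforms to (s + 6)Y - (4).
The right side is L{cos(9*t)} = s/(s^2 + 81).
So (s + 6)Y = s/(s^2 + 81) + (4).
Solve for Y(s) and write it as one ratio of polynomials.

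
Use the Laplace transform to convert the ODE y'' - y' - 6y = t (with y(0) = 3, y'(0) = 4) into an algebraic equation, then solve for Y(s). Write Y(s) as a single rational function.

Y(s) = (3*s^3 + s^2 + 1)/(s^4 - s^3 - 6*s^2)

Apply the Laplace transform to the equation.
With L{y''} = s^2 Y - s·y(0) - y'(0) and L{y'} = sY - y(0), with y(0) = 3, y'(0) = 4: the LHS transforms to (s^2 - s - 6)Y - (3*s + 1).
The right side is L{t} = s^(-2).
So (s^2 - s - 6)Y = s^(-2) + (3*s + 1).
Solve for Y(s) and write it as one ratio of polynomials.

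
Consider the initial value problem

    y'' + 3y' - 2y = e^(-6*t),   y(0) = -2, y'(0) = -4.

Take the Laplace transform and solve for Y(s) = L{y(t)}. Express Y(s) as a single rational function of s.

Transform both sides with L{·}.
Using L{y''} = s^2 Y - s·y(0) - y'(0) and L{y'} = sY - y(0), with y(0) = -2, y'(0) = -4, the left side becomes (s^2 + 3*s - 2)Y - (-2*s - 10).
The right side is L{e^(-6*t)} = 1/(s + 6).
So (s^2 + 3*s - 2)Y = 1/(s + 6) + (-2*s - 10).
Isolate Y and clear denominators.

Y(s) = (-2*s^2 - 22*s - 59)/(s^3 + 9*s^2 + 16*s - 12)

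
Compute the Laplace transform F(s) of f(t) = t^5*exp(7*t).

L{t^5} = 5!/s^6 = 120/s^6.
By the first shifting theorem, multiplying by e^(7t) replaces s with s - 7.

F(s) = 120/(s - 7)^6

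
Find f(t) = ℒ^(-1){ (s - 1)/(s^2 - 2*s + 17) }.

f(t) = exp(t)*cos(4*t)

Rewrite the denominator: s^2 - 2*s + 17 = (s - 1)^2 + 16.
The form in (s - 1) signals a first-shifting-theorem factor e^(t).
Since L{cos(4t)} = s/(s^2 + 16), the inverse is e^(t)*cos(4*t).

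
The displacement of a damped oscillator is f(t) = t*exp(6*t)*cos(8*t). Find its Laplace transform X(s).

X(s) = (s - 14)*(s + 2)/(s^2 - 12*s + 100)^2

L{cos(8t)} = s/(s^2 + 64).
Multiplying by e^(6t) shifts s → s - 6, so L{exp(6*t)*cos(8*t)} = (s - 6)/((s - 6)^2 + 64).
Then apply L{t·g(t)} = -d/ds[G(s)] with G(s) = (s - 6)/((s - 6)^2 + 64):
differentiating 1 time and applying the sign gives (s - 14)*(s + 2)/(s^2 - 12*s + 100)^2.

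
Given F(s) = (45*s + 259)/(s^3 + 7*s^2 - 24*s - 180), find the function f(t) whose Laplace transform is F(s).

Factor the denominator: s^3 + 7*s^2 - 24*s - 180 = (s - 5)*(s + 6)^2.
Partial fraction decomposition gives [-4/(s + 6)] + [(s + 6)^(-2)] + [4/(s - 5)].
Invert each term: -4/(s + 6) ↔ -4e^(-6t); 1/(s + 6)^2 ↔ t·e^(-6t); 4/(s - 5) ↔ 4e^(5t).

f(t) = t*exp(-6*t) + 4*exp(5*t) - 4*exp(-6*t)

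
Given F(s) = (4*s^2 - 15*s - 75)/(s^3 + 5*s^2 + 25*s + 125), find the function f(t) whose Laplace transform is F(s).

f(t) = -5*sin(5*t) + 2*cos(5*t) + 2*exp(-5*t)

Factor the denominator: s^3 + 5*s^2 + 25*s + 125 = (s + 5)*(s^2 + 25).
Partial fraction decomposition gives [2/(s + 5)] + [2*s/(s^2 + 25)] + [-25/(s^2 + 25)].
Invert each term: 2/(s + 5) ↔ 2e^(-5t); 2·s/(s^2 + 25) ↔ 2cos(5t); -5·5/(s^2 + 25) ↔ -5sin(5t).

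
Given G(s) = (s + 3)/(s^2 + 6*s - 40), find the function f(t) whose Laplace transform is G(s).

f(t) = exp(-3*t)*cosh(7*t)

Rewrite the denominator: s^2 + 6*s - 40 = (s + 3)^2 - 49.
The form in (s + 3) signals a first-shifting-theorem factor e^(-3t).
Since L{cosh(7t)} = s/(s^2 - 49), the inverse is e^(-3*t)*cosh(7*t).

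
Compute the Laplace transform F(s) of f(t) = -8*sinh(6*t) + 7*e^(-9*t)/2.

F(s) = -48/(s^2 - 36) + 7/(2*(s + 9))

By linearity of the Laplace transform, transform each term separately.
(7/2)·[L{e^(-9t)} = 1/(s + 9)]; (-8)·[L{sinh(6t)} = 6/(s^2 - 36)].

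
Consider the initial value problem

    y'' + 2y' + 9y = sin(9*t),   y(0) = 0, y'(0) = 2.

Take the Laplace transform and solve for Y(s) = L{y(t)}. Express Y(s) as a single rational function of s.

Apply the Laplace transform to the equation.
With L{y''} = s^2 Y - s·y(0) - y'(0) and L{y'} = sY - y(0), with y(0) = 0, y'(0) = 2: the LHS transforms to (s^2 + 2*s + 9)Y - (2).
The right side is L{sin(9*t)} = 9/(s^2 + 81).
So (s^2 + 2*s + 9)Y = 9/(s^2 + 81) + (2).
Solve for Y(s) and write it as one ratio of polynomials.

Y(s) = (2*s^2 + 171)/(s^4 + 2*s^3 + 90*s^2 + 162*s + 729)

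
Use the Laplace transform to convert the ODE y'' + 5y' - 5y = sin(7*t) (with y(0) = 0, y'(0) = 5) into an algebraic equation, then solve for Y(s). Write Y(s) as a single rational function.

Transform both sides with L{·}.
Using L{y''} = s^2 Y - s·y(0) - y'(0) and L{y'} = sY - y(0), with y(0) = 0, y'(0) = 5, the left side becomes (s^2 + 5*s - 5)Y - (5).
The right side is L{sin(7*t)} = 7/(s^2 + 49).
So (s^2 + 5*s - 5)Y = 7/(s^2 + 49) + (5).
Divide through and combine into a single rational function.

Y(s) = (5*s^2 + 252)/(s^4 + 5*s^3 + 44*s^2 + 245*s - 245)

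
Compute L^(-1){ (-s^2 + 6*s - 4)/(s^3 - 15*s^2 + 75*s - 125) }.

t^2*exp(5*t)/2 - 4*t*exp(5*t) - exp(5*t)

Factor the denominator: s^3 - 15*s^2 + 75*s - 125 = (s - 5)^3.
Partial fraction decomposition gives [-1/(s - 5)] + [-4/(s - 5)^2] + [(s - 5)^(-3)].
Invert each term: -1/(s - 5) ↔ -e^(5t); -4/(s - 5)^2 ↔ -4t·e^(5t); 1/(s - 5)^3 ↔ (1/2)t^2·e^(5t).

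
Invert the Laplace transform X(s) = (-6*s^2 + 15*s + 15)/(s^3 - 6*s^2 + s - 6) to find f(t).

Factor the denominator: s^3 - 6*s^2 + s - 6 = (s - 6)*(s^2 + 1).
Partial fraction decomposition gives [-3/(s - 6)] + [-3*s/(s^2 + 1)] + [-3/(s^2 + 1)].
Invert each term: -3/(s - 6) ↔ -3e^(6t); -3·s/(s^2 + 1) ↔ -3cos(t); -3·1/(s^2 + 1) ↔ -3sin(t).

f(t) = -3*exp(6*t) - 3*sin(t) - 3*cos(t)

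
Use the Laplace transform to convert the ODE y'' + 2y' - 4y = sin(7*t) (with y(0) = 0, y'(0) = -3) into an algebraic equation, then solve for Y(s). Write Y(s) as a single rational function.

Y(s) = (-3*s^2 - 140)/(s^4 + 2*s^3 + 45*s^2 + 98*s - 196)

Take the Laplace transform of both sides.
The derivative rules (L{y''} = s^2 Y - s·y(0) - y'(0) and L{y'} = sY - y(0), with y(0) = 0, y'(0) = -3) turn the left side into (s^2 + 2*s - 4)Y - (-3).
The right side is L{sin(7*t)} = 7/(s^2 + 49).
So (s^2 + 2*s - 4)Y = 7/(s^2 + 49) + (-3).
Divide through and combine into a single rational function.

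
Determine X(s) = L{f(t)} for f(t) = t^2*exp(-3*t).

L{t^2} = 2!/s^3 = 2/s^3.
By the first shifting theorem, multiplying by e^(-3t) replaces s with s + 3.

X(s) = 2/(s + 3)^3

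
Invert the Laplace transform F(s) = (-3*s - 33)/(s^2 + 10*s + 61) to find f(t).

Complete the square in the denominator: s^2 + 10*s + 61 = (s + 5)^2 + 6^2.
Split the numerator to match: -3*s - 33 = -3·(s + 5) - 3·6.
Invert each term: -3·(s + 5)/((s + 5)^2 + 36) ↔ -3e^(-5t)cos(6t); -3·6/((s + 5)^2 + 36) ↔ -3e^(-5t)sin(6t).

f(t) = -3*exp(-5*t)*sin(6*t) - 3*exp(-5*t)*cos(6*t)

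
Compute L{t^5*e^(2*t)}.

L{t^5} = 5!/s^6 = 120/s^6.
By the first shifting theorem, multiplying by e^(2t) replaces s with s - 2.

120/(s - 2)^6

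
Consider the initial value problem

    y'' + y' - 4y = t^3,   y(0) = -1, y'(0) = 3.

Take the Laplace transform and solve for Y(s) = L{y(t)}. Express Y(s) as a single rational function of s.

Y(s) = (-s^5 + 2*s^4 + 6)/(s^6 + s^5 - 4*s^4)

Apply the Laplace transform to the equation.
The derivative rules (L{y''} = s^2 Y - s·y(0) - y'(0) and L{y'} = sY - y(0), with y(0) = -1, y'(0) = 3) turn the left side into (s^2 + s - 4)Y - (-s + 2).
The right side is L{t^3} = 6/s^4.
So (s^2 + s - 4)Y = 6/s^4 + (-s + 2).
Solve for Y(s) and write it as one ratio of polynomials.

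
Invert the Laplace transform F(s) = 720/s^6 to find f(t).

Since L{t^5} = 5!/s^6 = 120/s^6, the inverse is t^5, scaled by 6.

f(t) = 6*t^5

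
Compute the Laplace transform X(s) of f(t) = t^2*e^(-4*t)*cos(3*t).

L{cos(3t)} = s/(s^2 + 9).
Multiplying by e^(-4t) shifts s → s + 4, so L{e^(-4*t)*cos(3*t)} = (s + 4)/((s + 4)^2 + 9).
Then apply L{t^2·g(t)} = (-1)^2 d^2/ds^2[G(s)] with G(s) = (s + 4)/((s + 4)^2 + 9):
differentiating 2 times and applying the sign gives 2*(s + 4)*(s^2 + 8*s - 11)/(s^2 + 8*s + 25)^3.

X(s) = 2*(s + 4)*(s^2 + 8*s - 11)/(s^2 + 8*s + 25)^3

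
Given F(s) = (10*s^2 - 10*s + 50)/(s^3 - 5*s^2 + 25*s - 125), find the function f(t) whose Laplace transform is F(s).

Factor the denominator: s^3 - 5*s^2 + 25*s - 125 = (s - 5)*(s^2 + 25).
Partial fraction decomposition gives [5/(s - 5)] + [5*s/(s^2 + 25)] + [15/(s^2 + 25)].
Invert each term: 5/(s - 5) ↔ 5e^(5t); 5·s/(s^2 + 25) ↔ 5cos(5t); 3·5/(s^2 + 25) ↔ 3sin(5t).

f(t) = 5*exp(5*t) + 3*sin(5*t) + 5*cos(5*t)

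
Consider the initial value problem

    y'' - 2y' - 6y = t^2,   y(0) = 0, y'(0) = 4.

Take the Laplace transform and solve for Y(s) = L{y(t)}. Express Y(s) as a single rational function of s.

Laplace-transform each side.
The derivative rules (L{y''} = s^2 Y - s·y(0) - y'(0) and L{y'} = sY - y(0), with y(0) = 0, y'(0) = 4) turn the left side into (s^2 - 2*s - 6)Y - (4).
The right side is L{t^2} = 2/s^3.
So (s^2 - 2*s - 6)Y = 2/s^3 + (4).
Isolate Y and clear denominators.

Y(s) = (4*s^3 + 2)/(s^5 - 2*s^4 - 6*s^3)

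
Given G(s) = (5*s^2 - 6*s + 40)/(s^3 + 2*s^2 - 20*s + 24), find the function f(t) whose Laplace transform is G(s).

f(t) = 6*t*exp(2*t) + exp(2*t) + 4*exp(-6*t)

Factor the denominator: s^3 + 2*s^2 - 20*s + 24 = (s - 2)^2*(s + 6).
Partial fraction decomposition gives [1/(s - 2)] + [6/(s - 2)^2] + [4/(s + 6)].
Invert each term: 1/(s - 2) ↔ e^(2t); 6/(s - 2)^2 ↔ 6t·e^(2t); 4/(s + 6) ↔ 4e^(-6t).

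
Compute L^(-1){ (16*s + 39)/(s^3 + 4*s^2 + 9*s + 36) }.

4*sin(3*t) + cos(3*t) - exp(-4*t)

Factor the denominator: s^3 + 4*s^2 + 9*s + 36 = (s + 4)*(s^2 + 9).
Partial fraction decomposition gives [-1/(s + 4)] + [s/(s^2 + 9)] + [12/(s^2 + 9)].
Invert each term: -1/(s + 4) ↔ -e^(-4t); 1·s/(s^2 + 9) ↔ cos(3t); 4·3/(s^2 + 9) ↔ 4sin(3t).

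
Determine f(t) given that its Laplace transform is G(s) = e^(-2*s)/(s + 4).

f(t) = Heaviside(t - 2)*(exp(-4*t + 8))

The factor e^(-2s) signals a time shift by c = 2 (second shifting theorem).
L{e^(-4t)} = 1/(s + 4), so L^-1{1/(s + 4)} = e^(-4*t).
Hence the inverse is u(t - 2) times that function evaluated at t - 2.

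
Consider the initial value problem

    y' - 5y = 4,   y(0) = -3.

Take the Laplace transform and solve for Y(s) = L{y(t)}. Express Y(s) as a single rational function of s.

Apply the Laplace transform to the equation.
With L{y'} = sY - y(0) = sY - (-3): the LHS transforms to (s - 5)Y - (-3).
The right side is L{4} = 4/s.
So (s - 5)Y = 4/s + (-3).
Divide through and combine into a single rational function.

Y(s) = (-3*s + 4)/(s^2 - 5*s)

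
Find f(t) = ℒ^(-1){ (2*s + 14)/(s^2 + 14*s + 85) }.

f(t) = 2*exp(-7*t)*cos(6*t)

Rewrite the denominator: s^2 + 14*s + 85 = (s + 7)^2 + 36.
The form in (s + 7) signals a first-shifting-theorem factor e^(-7t).
Since L{cos(6t)} = s/(s^2 + 36), the inverse is e^(-7*t)*cos(6*t), scaled by 2.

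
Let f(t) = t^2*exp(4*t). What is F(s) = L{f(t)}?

L{e^(4t)} = 1/(s - 4).
Then apply L{t^2·g(t)} = (-1)^2 d^2/ds^2[G(s)] with G(s) = 1/(s - 4):
differentiating 2 times and applying the sign gives 2/(s - 4)^3.

F(s) = 2/(s - 4)^3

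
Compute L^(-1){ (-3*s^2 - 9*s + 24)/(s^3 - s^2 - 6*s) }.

Factor the denominator: s^3 - s^2 - 6*s = s*(s - 3)*(s + 2).
Partial fraction decomposition gives [-2/(s - 3)] + [3/(s + 2)] + [-4/s].
Invert each term: -2/(s - 3) ↔ -2e^(3t); 3/(s + 2) ↔ 3e^(-2t); -4/(s - 0) ↔ -4e^(0t).

-2*exp(3*t) - 4 + 3*exp(-2*t)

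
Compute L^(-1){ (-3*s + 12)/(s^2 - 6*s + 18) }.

exp(3*t)*sin(3*t) - 3*exp(3*t)*cos(3*t)

Complete the square in the denominator: s^2 - 6*s + 18 = (s - 3)^2 + 3^2.
Split the numerator to match: -3*s + 12 = -3·(s - 3) + 1·3.
Invert each term: -3·(s - 3)/((s - 3)^2 + 9) ↔ -3e^(3t)cos(3t); 1·3/((s - 3)^2 + 9) ↔ e^(3t)sin(3t).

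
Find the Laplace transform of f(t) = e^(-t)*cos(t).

(s + 1)/((s + 1)^2 + 1)

L{cos(t)} = s/(s^2 + 1).
By the first shifting theorem, multiplying by e^(-t) replaces s with s + 1.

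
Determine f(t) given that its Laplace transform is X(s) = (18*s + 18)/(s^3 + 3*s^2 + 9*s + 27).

Factor the denominator: s^3 + 3*s^2 + 9*s + 27 = (s + 3)*(s^2 + 9).
Partial fraction decomposition gives [-2/(s + 3)] + [2*s/(s^2 + 9)] + [12/(s^2 + 9)].
Invert each term: -2/(s + 3) ↔ -2e^(-3t); 2·s/(s^2 + 9) ↔ 2cos(3t); 4·3/(s^2 + 9) ↔ 4sin(3t).

f(t) = 4*sin(3*t) + 2*cos(3*t) - 2*exp(-3*t)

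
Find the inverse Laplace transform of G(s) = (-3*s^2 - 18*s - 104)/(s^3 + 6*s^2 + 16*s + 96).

-3*sin(4*t) - cos(4*t) - 2*exp(-6*t)

Factor the denominator: s^3 + 6*s^2 + 16*s + 96 = (s + 6)*(s^2 + 16).
Partial fraction decomposition gives [-2/(s + 6)] + [-s/(s^2 + 16)] + [-12/(s^2 + 16)].
Invert each term: -2/(s + 6) ↔ -2e^(-6t); -1·s/(s^2 + 16) ↔ -cos(4t); -3·4/(s^2 + 16) ↔ -3sin(4t).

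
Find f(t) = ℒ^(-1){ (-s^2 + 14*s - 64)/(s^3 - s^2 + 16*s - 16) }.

Factor the denominator: s^3 - s^2 + 16*s - 16 = (s - 1)*(s^2 + 16).
Partial fraction decomposition gives [-3/(s - 1)] + [2*s/(s^2 + 16)] + [16/(s^2 + 16)].
Invert each term: -3/(s - 1) ↔ -3e^(t); 2·s/(s^2 + 16) ↔ 2cos(4t); 4·4/(s^2 + 16) ↔ 4sin(4t).

f(t) = -3*exp(t) + 4*sin(4*t) + 2*cos(4*t)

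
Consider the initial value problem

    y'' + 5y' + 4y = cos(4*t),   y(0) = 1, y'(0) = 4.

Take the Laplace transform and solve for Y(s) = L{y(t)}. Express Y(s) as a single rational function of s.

Y(s) = (s^3 + 9*s^2 + 17*s + 144)/(s^4 + 5*s^3 + 20*s^2 + 80*s + 64)

Apply the Laplace transform to the equation.
Using L{y''} = s^2 Y - s·y(0) - y'(0) and L{y'} = sY - y(0), with y(0) = 1, y'(0) = 4, the left side becomes (s^2 + 5*s + 4)Y - (s + 9).
The right side is L{cos(4*t)} = s/(s^2 + 16).
So (s^2 + 5*s + 4)Y = s/(s^2 + 16) + (s + 9).
Isolate Y and clear denominators.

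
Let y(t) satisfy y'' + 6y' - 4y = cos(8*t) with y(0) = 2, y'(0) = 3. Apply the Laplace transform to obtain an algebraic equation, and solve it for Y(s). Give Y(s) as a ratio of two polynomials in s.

Transform both sides with L{·}.
With L{y''} = s^2 Y - s·y(0) - y'(0) and L{y'} = sY - y(0), with y(0) = 2, y'(0) = 3: the LHS transforms to (s^2 + 6*s - 4)Y - (2*s + 15).
The right side is L{cos(8*t)} = s/(s^2 + 64).
So (s^2 + 6*s - 4)Y = s/(s^2 + 64) + (2*s + 15).
Isolate Y and clear denominators.

Y(s) = (2*s^3 + 15*s^2 + 129*s + 960)/(s^4 + 6*s^3 + 60*s^2 + 384*s - 256)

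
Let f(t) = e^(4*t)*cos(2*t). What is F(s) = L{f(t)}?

L{cos(2t)} = s/(s^2 + 4).
By the first shifting theorem, multiplying by e^(4t) replaces s with s - 4.

F(s) = (s - 4)/((s - 4)^2 + 4)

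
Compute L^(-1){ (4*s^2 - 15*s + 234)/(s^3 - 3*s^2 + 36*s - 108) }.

Factor the denominator: s^3 - 3*s^2 + 36*s - 108 = (s - 3)*(s^2 + 36).
Partial fraction decomposition gives [5/(s - 3)] + [-s/(s^2 + 36)] + [-18/(s^2 + 36)].
Invert each term: 5/(s - 3) ↔ 5e^(3t); -1·s/(s^2 + 36) ↔ -cos(6t); -3·6/(s^2 + 36) ↔ -3sin(6t).

5*exp(3*t) - 3*sin(6*t) - cos(6*t)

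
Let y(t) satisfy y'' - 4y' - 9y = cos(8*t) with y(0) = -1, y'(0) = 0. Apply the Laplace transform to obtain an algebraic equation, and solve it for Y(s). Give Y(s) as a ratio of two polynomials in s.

Transform both sides with L{·}.
The derivative rules (L{y''} = s^2 Y - s·y(0) - y'(0) and L{y'} = sY - y(0), with y(0) = -1, y'(0) = 0) turn the left side into (s^2 - 4*s - 9)Y - (-s + 4).
The right side is L{cos(8*t)} = s/(s^2 + 64).
So (s^2 - 4*s - 9)Y = s/(s^2 + 64) + (-s + 4).
Divide through and combine into a single rational function.

Y(s) = (-s^3 + 4*s^2 - 63*s + 256)/(s^4 - 4*s^3 + 55*s^2 - 256*s - 576)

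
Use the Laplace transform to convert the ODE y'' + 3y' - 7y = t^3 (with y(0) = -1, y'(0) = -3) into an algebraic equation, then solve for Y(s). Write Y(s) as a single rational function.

Take the Laplace transform of both sides.
With L{y''} = s^2 Y - s·y(0) - y'(0) and L{y'} = sY - y(0), with y(0) = -1, y'(0) = -3: the LHS transforms to (s^2 + 3*s - 7)Y - (-s - 6).
The right side is L{t^3} = 6/s^4.
So (s^2 + 3*s - 7)Y = 6/s^4 + (-s - 6).
Solve for Y(s) and write it as one ratio of polynomials.

Y(s) = (-s^5 - 6*s^4 + 6)/(s^6 + 3*s^5 - 7*s^4)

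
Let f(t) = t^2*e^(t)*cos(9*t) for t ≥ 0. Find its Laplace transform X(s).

L{cos(9t)} = s/(s^2 + 81).
Multiplying by e^(t) shifts s → s - 1, so L{e^(t)*cos(9*t)} = (s - 1)/((s - 1)^2 + 81).
Then apply L{t^2·g(t)} = (-1)^2 d^2/ds^2[G(s)] with G(s) = (s - 1)/((s - 1)^2 + 81):
differentiating 2 times and applying the sign gives 2*(s - 1)*(s^2 - 2*s - 242)/(s^2 - 2*s + 82)^3.

X(s) = 2*(s - 1)*(s^2 - 2*s - 242)/(s^2 - 2*s + 82)^3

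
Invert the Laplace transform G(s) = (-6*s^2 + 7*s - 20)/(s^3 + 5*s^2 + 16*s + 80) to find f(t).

Factor the denominator: s^3 + 5*s^2 + 16*s + 80 = (s + 5)*(s^2 + 16).
Partial fraction decomposition gives [-5/(s + 5)] + [-s/(s^2 + 16)] + [12/(s^2 + 16)].
Invert each term: -5/(s + 5) ↔ -5e^(-5t); -1·s/(s^2 + 16) ↔ -cos(4t); 3·4/(s^2 + 16) ↔ 3sin(4t).

f(t) = 3*sin(4*t) - cos(4*t) - 5*exp(-5*t)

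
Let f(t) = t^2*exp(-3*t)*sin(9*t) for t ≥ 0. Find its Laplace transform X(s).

L{sin(9t)} = 9/(s^2 + 81).
Multiplying by e^(-3t) shifts s → s + 3, so L{exp(-3*t)*sin(9*t)} = 9/((s + 3)^2 + 81).
Then apply L{t^2·g(t)} = (-1)^2 d^2/ds^2[G(s)] with G(s) = 9/((s + 3)^2 + 81):
differentiating 2 times and applying the sign gives 54*(s^2 + 6*s - 18)/(s^2 + 6*s + 90)^3.

X(s) = 54*(s^2 + 6*s - 18)/(s^2 + 6*s + 90)^3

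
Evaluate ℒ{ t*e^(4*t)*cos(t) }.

(s - 5)*(s - 3)/(s^2 - 8*s + 17)^2

L{cos(t)} = s/(s^2 + 1).
Multiplying by e^(4t) shifts s → s - 4, so L{e^(4*t)*cos(t)} = (s - 4)/((s - 4)^2 + 1).
Then apply L{t·g(t)} = -d/ds[G(s)] with G(s) = (s - 4)/((s - 4)^2 + 1):
differentiating 1 time and applying the sign gives (s - 5)*(s - 3)/(s^2 - 8*s + 17)^2.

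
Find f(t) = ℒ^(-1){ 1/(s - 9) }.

f(t) = exp(9*t)

Since L{e^(9t)} = 1/(s - 9), the inverse is e^(9*t).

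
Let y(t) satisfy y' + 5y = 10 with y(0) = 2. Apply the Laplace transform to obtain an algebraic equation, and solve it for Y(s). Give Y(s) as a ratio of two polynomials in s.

Laplace-transform each side.
With L{y'} = sY - y(0) = sY - 2: the LHS transforms to (s + 5)Y - (2).
The right side is L{10} = 10/s.
So (s + 5)Y = 10/s + (2).
Isolate Y and clear denominators.

Y(s) = 2/s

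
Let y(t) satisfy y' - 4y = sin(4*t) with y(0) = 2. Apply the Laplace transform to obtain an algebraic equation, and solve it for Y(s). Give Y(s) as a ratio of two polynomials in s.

Y(s) = (2*s^2 + 36)/(s^3 - 4*s^2 + 16*s - 64)

Transform both sides with L{·}.
With L{y'} = sY - y(0) = sY - 2: the LHS transforms to (s - 4)Y - (2).
The right side is L{sin(4*t)} = 4/(s^2 + 16).
So (s - 4)Y = 4/(s^2 + 16) + (2).
Solve for Y(s) and write it as one ratio of polynomials.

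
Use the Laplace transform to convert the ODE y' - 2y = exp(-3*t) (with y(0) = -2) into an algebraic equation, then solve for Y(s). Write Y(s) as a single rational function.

Y(s) = (-2*s - 5)/(s^2 + s - 6)

Take the Laplace transform of both sides.
With L{y'} = sY - y(0) = sY - (-2): the LHS transforms to (s - 2)Y - (-2).
The right side is L{exp(-3*t)} = 1/(s + 3).
So (s - 2)Y = 1/(s + 3) + (-2).
Isolate Y and clear denominators.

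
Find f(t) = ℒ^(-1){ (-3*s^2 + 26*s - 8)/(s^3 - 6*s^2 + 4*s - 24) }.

Factor the denominator: s^3 - 6*s^2 + 4*s - 24 = (s - 6)*(s^2 + 4).
Partial fraction decomposition gives [1/(s - 6)] + [-4*s/(s^2 + 4)] + [2/(s^2 + 4)].
Invert each term: 1/(s - 6) ↔ e^(6t); -4·s/(s^2 + 4) ↔ -4cos(2t); 1·2/(s^2 + 4) ↔ sin(2t).

f(t) = exp(6*t) + sin(2*t) - 4*cos(2*t)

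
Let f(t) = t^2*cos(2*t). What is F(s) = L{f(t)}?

L{cos(2t)} = s/(s^2 + 4).
Then apply L{t^2·g(t)} = (-1)^2 d^2/ds^2[G(s)] with G(s) = s/(s^2 + 4):
differentiating 2 times and applying the sign gives 2*s*(s^2 - 12)/(s^2 + 4)^3.

F(s) = 2*s*(s^2 - 12)/(s^2 + 4)^3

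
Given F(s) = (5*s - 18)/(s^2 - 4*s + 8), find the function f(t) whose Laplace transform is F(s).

f(t) = -4*exp(2*t)*sin(2*t) + 5*exp(2*t)*cos(2*t)

Complete the square in the denominator: s^2 - 4*s + 8 = (s - 2)^2 + 2^2.
Split the numerator to match: 5*s - 18 = 5·(s - 2) - 4·2.
Invert each term: 5·(s - 2)/((s - 2)^2 + 4) ↔ 5e^(2t)cos(2t); -4·2/((s - 2)^2 + 4) ↔ -4e^(2t)sin(2t).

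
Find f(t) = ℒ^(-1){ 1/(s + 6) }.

Since L{e^(-6t)} = 1/(s + 6), the inverse is e^(-6*t).

f(t) = exp(-6*t)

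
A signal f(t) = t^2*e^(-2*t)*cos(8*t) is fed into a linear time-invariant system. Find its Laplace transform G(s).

L{cos(8t)} = s/(s^2 + 64).
Multiplying by e^(-2t) shifts s → s + 2, so L{e^(-2*t)*cos(8*t)} = (s + 2)/((s + 2)^2 + 64).
Then apply L{t^2·g(t)} = (-1)^2 d^2/ds^2[H(s)] with H(s) = (s + 2)/((s + 2)^2 + 64):
differentiating 2 times and applying the sign gives 2*(s + 2)*(s^2 + 4*s - 188)/(s^2 + 4*s + 68)^3.

G(s) = 2*(s + 2)*(s^2 + 4*s - 188)/(s^2 + 4*s + 68)^3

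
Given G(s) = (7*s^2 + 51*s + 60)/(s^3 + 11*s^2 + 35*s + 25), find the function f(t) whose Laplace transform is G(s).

f(t) = 5*t*exp(-5*t) + exp(-t) + 6*exp(-5*t)

Factor the denominator: s^3 + 11*s^2 + 35*s + 25 = (s + 1)*(s + 5)^2.
Partial fraction decomposition gives [6/(s + 5)] + [5/(s + 5)^2] + [1/(s + 1)].
Invert each term: 6/(s + 5) ↔ 6e^(-5t); 5/(s + 5)^2 ↔ 5t·e^(-5t); 1/(s + 1) ↔ e^(-t).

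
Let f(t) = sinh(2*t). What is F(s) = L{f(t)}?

F(s) = 2/(s^2 - 4)

L{sinh(2t)} = 2/(s^2 - 4).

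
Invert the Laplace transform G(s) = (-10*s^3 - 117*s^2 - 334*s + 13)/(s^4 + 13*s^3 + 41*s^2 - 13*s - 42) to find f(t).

f(t) = -4*exp(t) - 4*exp(-t) - exp(-6*t) - exp(-7*t)

Factor the denominator: s^4 + 13*s^3 + 41*s^2 - 13*s - 42 = (s - 1)*(s + 1)*(s + 6)*(s + 7).
Partial fraction decomposition gives [-1/(s + 7)] + [-4/(s + 1)] + [-4/(s - 1)] + [-1/(s + 6)].
Invert each term: -1/(s + 7) ↔ -e^(-7t); -4/(s + 1) ↔ -4e^(-t); -4/(s - 1) ↔ -4e^(t); -1/(s + 6) ↔ -e^(-6t).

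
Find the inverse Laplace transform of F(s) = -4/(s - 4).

Since L{e^(4t)} = 1/(s - 4), the inverse is exp(4*t), scaled by -4.

-4*exp(4*t)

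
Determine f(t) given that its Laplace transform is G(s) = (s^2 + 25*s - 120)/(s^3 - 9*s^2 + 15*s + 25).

f(t) = 5*t*exp(5*t) + 5*exp(5*t) - 4*exp(-t)

Factor the denominator: s^3 - 9*s^2 + 15*s + 25 = (s - 5)^2*(s + 1).
Partial fraction decomposition gives [5/(s - 5)] + [5/(s - 5)^2] + [-4/(s + 1)].
Invert each term: 5/(s - 5) ↔ 5e^(5t); 5/(s - 5)^2 ↔ 5t·e^(5t); -4/(s + 1) ↔ -4e^(-t).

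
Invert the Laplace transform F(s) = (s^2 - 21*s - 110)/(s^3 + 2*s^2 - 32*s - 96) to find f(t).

f(t) = t*exp(-4*t) - 2*exp(6*t) + 3*exp(-4*t)

Factor the denominator: s^3 + 2*s^2 - 32*s - 96 = (s - 6)*(s + 4)^2.
Partial fraction decomposition gives [3/(s + 4)] + [(s + 4)^(-2)] + [-2/(s - 6)].
Invert each term: 3/(s + 4) ↔ 3e^(-4t); 1/(s + 4)^2 ↔ t·e^(-4t); -2/(s - 6) ↔ -2e^(6t).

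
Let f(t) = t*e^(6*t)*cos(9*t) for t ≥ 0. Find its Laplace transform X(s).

L{cos(9t)} = s/(s^2 + 81).
Multiplying by e^(6t) shifts s → s - 6, so L{e^(6*t)*cos(9*t)} = (s - 6)/((s - 6)^2 + 81).
Then apply L{t·g(t)} = -d/ds[G(s)] with G(s) = (s - 6)/((s - 6)^2 + 81):
differentiating 1 time and applying the sign gives (s - 15)*(s + 3)/(s^2 - 12*s + 117)^2.

X(s) = (s - 15)*(s + 3)/(s^2 - 12*s + 117)^2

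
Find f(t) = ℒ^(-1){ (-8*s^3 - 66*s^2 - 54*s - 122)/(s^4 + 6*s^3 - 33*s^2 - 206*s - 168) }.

Factor the denominator: s^4 + 6*s^3 - 33*s^2 - 206*s - 168 = (s - 6)*(s + 1)*(s + 4)*(s + 7).
Partial fraction decomposition gives [-5/(s + 4)] + [1/(s + 1)] + [1/(s + 7)] + [-5/(s - 6)].
Invert each term: -5/(s + 4) ↔ -5e^(-4t); 1/(s + 1) ↔ e^(-t); 1/(s + 7) ↔ e^(-7t); -5/(s - 6) ↔ -5e^(6t).

f(t) = -5*exp(6*t) + exp(-t) - 5*exp(-4*t) + exp(-7*t)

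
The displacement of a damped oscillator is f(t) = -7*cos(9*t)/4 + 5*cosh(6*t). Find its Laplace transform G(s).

G(s) = -7*s/(4*(s^2 + 81)) + 5*s/(s^2 - 36)

The transform is linear, so treat each term independently.
(5)·[L{cosh(6t)} = s/(s^2 - 36)]; (-7/4)·[L{cos(9t)} = s/(s^2 + 81)].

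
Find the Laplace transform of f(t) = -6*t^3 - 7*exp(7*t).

-7/(s - 7) - 36/s^4

By linearity of the Laplace transform, transform each term separately.
(-6)·[L{t^3} = 3!/s^4 = 6/s^4]; (-7)·[L{e^(7t)} = 1/(s - 7)].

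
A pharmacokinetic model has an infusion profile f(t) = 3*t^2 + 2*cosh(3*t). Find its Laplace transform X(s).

By linearity of the Laplace transform, transform each term separately.
(3)·[L{t^2} = 2!/s^3 = 2/s^3]; (2)·[L{cosh(3t)} = s/(s^2 - 9)].

X(s) = 2*s/(s^2 - 9) + 6/s^3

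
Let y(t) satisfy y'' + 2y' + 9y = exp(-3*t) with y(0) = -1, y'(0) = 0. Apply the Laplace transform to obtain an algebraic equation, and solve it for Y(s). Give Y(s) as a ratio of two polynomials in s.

Apply the Laplace transform to the equation.
The derivative rules (L{y''} = s^2 Y - s·y(0) - y'(0) and L{y'} = sY - y(0), with y(0) = -1, y'(0) = 0) turn the left side into (s^2 + 2*s + 9)Y - (-s - 2).
The right side is L{exp(-3*t)} = 1/(s + 3).
So (s^2 + 2*s + 9)Y = 1/(s + 3) + (-s - 2).
Divide through and combine into a single rational function.

Y(s) = (-s^2 - 5*s - 5)/(s^3 + 5*s^2 + 15*s + 27)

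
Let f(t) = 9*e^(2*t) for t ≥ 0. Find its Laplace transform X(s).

L{9} = 9/s.
By the first shifting theorem, multiplying by e^(2t) replaces s with s - 2.

X(s) = 9/(s - 2)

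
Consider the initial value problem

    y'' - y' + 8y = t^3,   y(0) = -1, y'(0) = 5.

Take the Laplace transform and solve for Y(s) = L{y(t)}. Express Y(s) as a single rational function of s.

Take the Laplace transform of both sides.
The derivative rules (L{y''} = s^2 Y - s·y(0) - y'(0) and L{y'} = sY - y(0), with y(0) = -1, y'(0) = 5) turn the left side into (s^2 - s + 8)Y - (-s + 6).
The right side is L{t^3} = 6/s^4.
So (s^2 - s + 8)Y = 6/s^4 + (-s + 6).
Divide through and combine into a single rational function.

Y(s) = (-s^5 + 6*s^4 + 6)/(s^6 - s^5 + 8*s^4)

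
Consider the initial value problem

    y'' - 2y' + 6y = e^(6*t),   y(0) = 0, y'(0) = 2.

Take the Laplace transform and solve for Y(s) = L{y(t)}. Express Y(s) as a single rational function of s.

Laplace-transform each side.
With L{y''} = s^2 Y - s·y(0) - y'(0) and L{y'} = sY - y(0), with y(0) = 0, y'(0) = 2: the LHS transforms to (s^2 - 2*s + 6)Y - (2).
The right side is L{e^(6*t)} = 1/(s - 6).
So (s^2 - 2*s + 6)Y = 1/(s - 6) + (2).
Solve for Y(s) and write it as one ratio of polynomials.

Y(s) = (2*s - 11)/(s^3 - 8*s^2 + 18*s - 36)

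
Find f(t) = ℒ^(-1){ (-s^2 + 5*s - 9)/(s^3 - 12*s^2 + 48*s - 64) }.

f(t) = -5*t^2*exp(4*t)/2 - 3*t*exp(4*t) - exp(4*t)

Factor the denominator: s^3 - 12*s^2 + 48*s - 64 = (s - 4)^3.
Partial fraction decomposition gives [-1/(s - 4)] + [-3/(s - 4)^2] + [-5/(s - 4)^3].
Invert each term: -1/(s - 4) ↔ -e^(4t); -3/(s - 4)^2 ↔ -3t·e^(4t); -5/(s - 4)^3 ↔ (-5/2)t^2·e^(4t).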